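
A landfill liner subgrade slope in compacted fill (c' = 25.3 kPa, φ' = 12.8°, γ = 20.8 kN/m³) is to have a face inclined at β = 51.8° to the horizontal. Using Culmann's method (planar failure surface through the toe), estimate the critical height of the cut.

H_c = 16.73 m

Culmann's analysis gives the critical failure plane at α_cr = (β + φ')/2 = (51.8 + 12.8)/2 = 32.3°, and the critical height
H_c = (4c'/γ) · sinβ cosφ' / [1 − cos(β − φ')]
    = (4·25.3/20.8) · sin51.8°·cos12.8° / [1 − cos(39.0°)]
    = 4.865 · 0.7859·0.9751 / [1 − 0.7771]
    = 4.865 · 0.7663 / 0.2229
    = 16.73 m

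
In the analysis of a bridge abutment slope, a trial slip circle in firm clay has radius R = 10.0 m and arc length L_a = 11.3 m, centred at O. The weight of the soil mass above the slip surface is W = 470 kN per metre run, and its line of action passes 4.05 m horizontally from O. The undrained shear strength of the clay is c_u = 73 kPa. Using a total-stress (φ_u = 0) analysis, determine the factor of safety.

FS = 4.33

Taking moments about the centre O, the resisting moment is provided by the undrained shear strength acting along the arc:
M_R = c_u·L_a·R = 73·11.30·10.0 = 8249.0 kN·m/m
M_D = W·d = 470·4.05 = 1903.5 kN·m/m
FS = M_R / M_D = 8249.0 / 1903.5 = 4.334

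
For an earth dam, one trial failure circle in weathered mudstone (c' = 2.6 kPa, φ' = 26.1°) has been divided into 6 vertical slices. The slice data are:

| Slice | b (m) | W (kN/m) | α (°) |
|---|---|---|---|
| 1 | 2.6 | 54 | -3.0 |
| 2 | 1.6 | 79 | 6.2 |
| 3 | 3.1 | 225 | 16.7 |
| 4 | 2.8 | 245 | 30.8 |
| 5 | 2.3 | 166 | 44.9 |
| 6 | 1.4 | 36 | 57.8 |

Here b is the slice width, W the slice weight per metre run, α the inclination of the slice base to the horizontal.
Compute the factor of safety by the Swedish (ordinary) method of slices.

Ordinary method of slices: FS = Σ[c'·Δl_i + (W_i cosα_i)·tanφ'] / Σ W_i sinα_i, with Δl_i = b_i / cosα_i.
Slice 1: Δl = 2.6/cos(-3.0°) = 2.604 m; N'_1 = 54·cos(-3.0°) = 53.9; c'Δl = 6.77; W sinα = -2.8
Slice 2: Δl = 1.6/cos6.2° = 1.609 m; N'_2 = 79·cos6.2° = 78.5; c'Δl = 4.18; W sinα = 8.5
Slice 3: Δl = 3.1/cos16.7° = 3.237 m; N'_3 = 225·cos16.7° = 215.5; c'Δl = 8.41; W sinα = 64.7
Slice 4: Δl = 2.8/cos30.8° = 3.260 m; N'_4 = 245·cos30.8° = 210.4; c'Δl = 8.48; W sinα = 125.5
Slice 5: Δl = 2.3/cos44.9° = 3.247 m; N'_5 = 166·cos44.9° = 117.6; c'Δl = 8.44; W sinα = 117.2
Slice 6: Δl = 1.4/cos57.8° = 2.627 m; N'_6 = 36·cos57.8° = 19.2; c'Δl = 6.83; W sinα = 30.5
Σc'Δl = 43.1 kN/m; ΣN' = 695.2 kN/m; ΣW sinα = 343.5 kN/m
Resisting = 43.1 + 695.2·tan26.1° = 43.1 + 340.6 = 383.7 kN/m
FS = 383.7 / 343.5 = 1.117

FS = 1.12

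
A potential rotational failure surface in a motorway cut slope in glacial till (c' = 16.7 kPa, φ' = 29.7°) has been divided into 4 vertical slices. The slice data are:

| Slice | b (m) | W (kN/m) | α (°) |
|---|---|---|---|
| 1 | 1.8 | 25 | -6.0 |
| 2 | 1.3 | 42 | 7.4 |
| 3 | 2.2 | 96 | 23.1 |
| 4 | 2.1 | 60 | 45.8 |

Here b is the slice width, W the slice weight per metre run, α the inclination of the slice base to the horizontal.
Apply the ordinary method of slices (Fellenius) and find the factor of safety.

Ordinary method of slices: FS = Σ[c'·Δl_i + (W_i cosα_i)·tanφ'] / Σ W_i sinα_i, with Δl_i = b_i / cosα_i.
Slice 1: Δl = 1.8/cos(-6.0°) = 1.810 m; N'_1 = 25·cos(-6.0°) = 24.9; c'Δl = 30.23; W sinα = -2.6
Slice 2: Δl = 1.3/cos7.4° = 1.311 m; N'_2 = 42·cos7.4° = 41.7; c'Δl = 21.89; W sinα = 5.4
Slice 3: Δl = 2.2/cos23.1° = 2.392 m; N'_3 = 96·cos23.1° = 88.3; c'Δl = 39.94; W sinα = 37.7
Slice 4: Δl = 2.1/cos45.8° = 3.012 m; N'_4 = 60·cos45.8° = 41.8; c'Δl = 50.30; W sinα = 43.0
Σc'Δl = 142.4 kN/m; ΣN' = 196.6 kN/m; ΣW sinα = 83.5 kN/m
Resisting = 142.4 + 196.6·tan29.7° = 142.4 + 112.2 = 254.5 kN/m
FS = 254.5 / 83.5 = 3.049

FS = 3.05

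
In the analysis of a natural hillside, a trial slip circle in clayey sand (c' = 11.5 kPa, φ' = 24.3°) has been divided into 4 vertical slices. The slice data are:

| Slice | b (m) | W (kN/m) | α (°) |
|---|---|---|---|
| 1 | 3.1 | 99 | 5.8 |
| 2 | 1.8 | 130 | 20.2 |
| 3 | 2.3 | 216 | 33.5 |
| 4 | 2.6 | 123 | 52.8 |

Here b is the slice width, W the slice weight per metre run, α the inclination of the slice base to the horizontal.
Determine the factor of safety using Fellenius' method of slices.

Ordinary method of slices: FS = Σ[c'·Δl_i + (W_i cosα_i)·tanφ'] / Σ W_i sinα_i, with Δl_i = b_i / cosα_i.
Slice 1: Δl = 3.1/cos5.8° = 3.116 m; N'_1 = 99·cos5.8° = 98.5; c'Δl = 35.83; W sinα = 10.0
Slice 2: Δl = 1.8/cos20.2° = 1.918 m; N'_2 = 130·cos20.2° = 122.0; c'Δl = 22.06; W sinα = 44.9
Slice 3: Δl = 2.3/cos33.5° = 2.758 m; N'_3 = 216·cos33.5° = 180.1; c'Δl = 31.72; W sinα = 119.2
Slice 4: Δl = 2.6/cos52.8° = 4.300 m; N'_4 = 123·cos52.8° = 74.4; c'Δl = 49.45; W sinα = 98.0
Σc'Δl = 139.1 kN/m; ΣN' = 475.0 kN/m; ΣW sinα = 272.1 kN/m
Resisting = 139.1 + 475.0·tan24.3° = 139.1 + 214.5 = 353.5 kN/m
FS = 353.5 / 272.1 = 1.299

FS = 1.30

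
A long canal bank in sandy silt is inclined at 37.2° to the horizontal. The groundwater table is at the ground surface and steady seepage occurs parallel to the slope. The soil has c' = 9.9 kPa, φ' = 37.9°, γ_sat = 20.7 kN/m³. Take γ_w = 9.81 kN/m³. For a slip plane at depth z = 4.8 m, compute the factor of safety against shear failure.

FS = 0.75

With seepage parallel to the slope and the water table at the surface, the effective normal stress on the slip plane uses the buoyant unit weight γ' = γ_sat − γ_w while the driving shear stress uses γ_sat:
FS = [c' + γ' z cos²β tanφ'] / [γ_sat z sinβ cosβ]
γ' = 20.7 − 9.81 = 10.89 kN/m³
Numerator = 9.9 + 10.89·4.8·cos²37.2°·tan37.9° = 9.9 + 10.89·4.8·0.6345·0.7785 = 35.718 kPa
Denominator = 20.7·4.8·sin37.2°·cos37.2° = 20.7·4.8·0.6046·0.7965 = 47.850 kPa
FS = 35.718 / 47.850 = 0.746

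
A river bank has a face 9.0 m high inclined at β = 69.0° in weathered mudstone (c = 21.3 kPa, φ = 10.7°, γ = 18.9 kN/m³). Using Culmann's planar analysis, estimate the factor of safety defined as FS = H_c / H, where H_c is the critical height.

H_c = (4c/γ) · sinβ cosφ / [1 − cos(β − φ)]
    = (4·21.3/18.9) · sin69.0°·cos10.7° / [1 − cos58.3°]
    = 4.508 · 0.9173 / 0.4745 = 8.71 m
FS = H_c / H = 8.71 / 9.0 = 0.968

FS = 0.97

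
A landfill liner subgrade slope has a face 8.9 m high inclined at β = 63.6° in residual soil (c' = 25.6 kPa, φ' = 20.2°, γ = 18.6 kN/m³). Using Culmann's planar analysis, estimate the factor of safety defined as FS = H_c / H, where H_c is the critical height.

FS = 1.90

H_c = (4c'/γ) · sinβ cosφ' / [1 − cos(β − φ')]
    = (4·25.6/18.6) · sin63.6°·cos20.2° / [1 − cos43.4°]
    = 5.505 · 0.8406 / 0.2734 = 16.93 m
FS = H_c / H = 16.93 / 8.9 = 1.902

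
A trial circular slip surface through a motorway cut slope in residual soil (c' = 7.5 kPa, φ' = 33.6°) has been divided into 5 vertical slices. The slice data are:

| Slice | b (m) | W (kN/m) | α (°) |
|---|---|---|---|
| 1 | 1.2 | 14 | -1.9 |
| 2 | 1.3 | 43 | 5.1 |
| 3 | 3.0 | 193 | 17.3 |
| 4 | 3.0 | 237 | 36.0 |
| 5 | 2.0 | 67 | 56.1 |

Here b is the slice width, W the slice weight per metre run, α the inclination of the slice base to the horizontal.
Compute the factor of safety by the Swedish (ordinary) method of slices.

FS = 1.60

Ordinary method of slices: FS = Σ[c'·Δl_i + (W_i cosα_i)·tanφ'] / Σ W_i sinα_i, with Δl_i = b_i / cosα_i.
Slice 1: Δl = 1.2/cos(-1.9°) = 1.201 m; N'_1 = 14·cos(-1.9°) = 14.0; c'Δl = 9.00; W sinα = -0.5
Slice 2: Δl = 1.3/cos5.1° = 1.305 m; N'_2 = 43·cos5.1° = 42.8; c'Δl = 9.79; W sinα = 3.8
Slice 3: Δl = 3.0/cos17.3° = 3.142 m; N'_3 = 193·cos17.3° = 184.3; c'Δl = 23.57; W sinα = 57.4
Slice 4: Δl = 3.0/cos36.0° = 3.708 m; N'_4 = 237·cos36.0° = 191.7; c'Δl = 27.81; W sinα = 139.3
Slice 5: Δl = 2.0/cos56.1° = 3.586 m; N'_5 = 67·cos56.1° = 37.4; c'Δl = 26.89; W sinα = 55.6
Σc'Δl = 97.1 kN/m; ΣN' = 470.2 kN/m; ΣW sinα = 255.7 kN/m
Resisting = 97.1 + 470.2·tan33.6° = 97.1 + 312.4 = 409.5 kN/m
FS = 409.5 / 255.7 = 1.602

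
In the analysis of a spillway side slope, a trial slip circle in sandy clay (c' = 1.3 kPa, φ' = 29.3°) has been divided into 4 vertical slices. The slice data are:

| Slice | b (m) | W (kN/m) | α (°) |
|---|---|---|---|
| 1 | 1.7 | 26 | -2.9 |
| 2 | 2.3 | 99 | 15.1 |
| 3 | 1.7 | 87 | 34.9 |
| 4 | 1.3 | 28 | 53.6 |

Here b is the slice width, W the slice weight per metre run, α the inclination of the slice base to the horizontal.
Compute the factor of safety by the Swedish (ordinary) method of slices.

Ordinary method of slices: FS = Σ[c'·Δl_i + (W_i cosα_i)·tanφ'] / Σ W_i sinα_i, with Δl_i = b_i / cosα_i.
Slice 1: Δl = 1.7/cos(-2.9°) = 1.702 m; N'_1 = 26·cos(-2.9°) = 26.0; c'Δl = 2.21; W sinα = -1.3
Slice 2: Δl = 2.3/cos15.1° = 2.382 m; N'_2 = 99·cos15.1° = 95.6; c'Δl = 3.10; W sinα = 25.8
Slice 3: Δl = 1.7/cos34.9° = 2.073 m; N'_3 = 87·cos34.9° = 71.4; c'Δl = 2.69; W sinα = 49.8
Slice 4: Δl = 1.3/cos53.6° = 2.191 m; N'_4 = 28·cos53.6° = 16.6; c'Δl = 2.85; W sinα = 22.5
Σc'Δl = 10.9 kN/m; ΣN' = 209.5 kN/m; ΣW sinα = 96.8 kN/m
Resisting = 10.9 + 209.5·tan29.3° = 10.9 + 117.6 = 128.4 kN/m
FS = 128.4 / 96.8 = 1.327

FS = 1.33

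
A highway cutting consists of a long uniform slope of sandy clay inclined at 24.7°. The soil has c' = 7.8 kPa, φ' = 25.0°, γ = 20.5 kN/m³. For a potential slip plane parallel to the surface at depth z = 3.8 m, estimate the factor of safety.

For an infinite slope with a slip plane parallel to the surface (no pore pressure): FS = [c' + γz cos²β tanφ'] / [γz sinβ cosβ].
γz = 20.5·3.8 = 77.90 kN/m²
Numerator = 7.8 + 77.90·cos²24.7°·tan25.0° = 7.8 + 77.90·0.8254·0.4663 = 37.782 kPa
Denominator = 77.90·sin24.7°·cos24.7° = 77.90·0.4179·0.9085 = 29.574 kPa
FS = 37.782 / 29.574 = 1.278

FS = 1.28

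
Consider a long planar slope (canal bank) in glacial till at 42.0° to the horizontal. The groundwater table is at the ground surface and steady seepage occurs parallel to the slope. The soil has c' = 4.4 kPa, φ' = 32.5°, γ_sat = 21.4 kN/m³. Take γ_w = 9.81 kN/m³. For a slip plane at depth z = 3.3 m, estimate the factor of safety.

FS = 0.51

With seepage parallel to the slope and the water table at the surface, the effective normal stress on the slip plane uses the buoyant unit weight γ' = γ_sat − γ_w while the driving shear stress uses γ_sat:
FS = [c' + γ' z cos²β tanφ'] / [γ_sat z sinβ cosβ]
γ' = 21.4 − 9.81 = 11.59 kN/m³
Numerator = 4.4 + 11.59·3.3·cos²42.0°·tan32.5° = 4.4 + 11.59·3.3·0.5523·0.6371 = 17.856 kPa
Denominator = 21.4·3.3·sin42.0°·cos42.0° = 21.4·3.3·0.6691·0.7431 = 35.117 kPa
FS = 17.856 / 35.117 = 0.508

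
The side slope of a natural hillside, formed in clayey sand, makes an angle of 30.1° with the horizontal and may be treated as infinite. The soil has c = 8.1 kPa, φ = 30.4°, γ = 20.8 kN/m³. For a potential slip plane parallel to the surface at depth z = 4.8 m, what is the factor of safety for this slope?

For an infinite slope with a slip plane parallel to the surface (no pore pressure): FS = [c + γz cos²β tanφ] / [γz sinβ cosβ].
γz = 20.8·4.8 = 99.84 kN/m²
Numerator = 8.1 + 99.84·cos²30.1°·tan30.4° = 8.1 + 99.84·0.7485·0.5867 = 51.943 kPa
Denominator = 99.84·sin30.1°·cos30.1° = 99.84·0.5015·0.8652 = 43.319 kPa
FS = 51.943 / 43.319 = 1.199

FS = 1.20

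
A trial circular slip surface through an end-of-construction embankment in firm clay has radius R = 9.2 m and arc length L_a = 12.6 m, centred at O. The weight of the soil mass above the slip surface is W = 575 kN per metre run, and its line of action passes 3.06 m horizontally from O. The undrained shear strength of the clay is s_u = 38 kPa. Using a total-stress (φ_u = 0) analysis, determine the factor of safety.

FS = 2.50

Taking moments about the centre O, the resisting moment is provided by the undrained shear strength acting along the arc:
M_R = s_u·L_a·R = 38·12.60·9.2 = 4405.0 kN·m/m
M_D = W·d = 575·3.06 = 1759.5 kN·m/m
FS = M_R / M_D = 4405.0 / 1759.5 = 2.504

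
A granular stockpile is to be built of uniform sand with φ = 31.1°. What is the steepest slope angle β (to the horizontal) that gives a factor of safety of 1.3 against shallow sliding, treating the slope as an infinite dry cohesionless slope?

β = 24.9°

For an infinite dry cohesionless slope FS = tanφ/tanβ, so tanβ = tanφ / FS.
tanβ = tan31.1° / 1.3 = 0.6032 / 1.3 = 0.4640
β = arctan(0.4640) = 24.89°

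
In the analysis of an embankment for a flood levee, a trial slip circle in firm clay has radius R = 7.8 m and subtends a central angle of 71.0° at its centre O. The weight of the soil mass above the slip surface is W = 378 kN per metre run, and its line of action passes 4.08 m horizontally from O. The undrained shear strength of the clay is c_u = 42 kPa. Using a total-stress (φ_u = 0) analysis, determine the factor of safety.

Taking moments about the centre O, the resisting moment is provided by the undrained shear strength acting along the arc:
Arc length L_a = R·θ = 7.8·(71.0°·π/180) = 7.8·1.2392 = 9.67 m
M_R = c_u·L_a·R = 42·9.67·7.8 = 3166.5 kN·m/m
M_D = W·d = 378·4.08 = 1542.2 kN·m/m
FS = M_R / M_D = 3166.5 / 1542.2 = 2.053

FS = 2.05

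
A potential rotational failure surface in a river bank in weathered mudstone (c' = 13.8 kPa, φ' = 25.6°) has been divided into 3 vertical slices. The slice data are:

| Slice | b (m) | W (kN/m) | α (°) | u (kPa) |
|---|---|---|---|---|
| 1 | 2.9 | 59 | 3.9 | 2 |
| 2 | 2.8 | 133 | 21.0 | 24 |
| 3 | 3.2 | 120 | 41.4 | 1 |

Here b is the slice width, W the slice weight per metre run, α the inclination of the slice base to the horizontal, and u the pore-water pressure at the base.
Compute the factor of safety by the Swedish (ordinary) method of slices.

Ordinary method of slices: FS = Σ[c'·Δl_i + (W_i cosα_i − u_i·Δl_i)·tanφ'] / Σ W_i sinα_i, with Δl_i = b_i / cosα_i.
Slice 1: Δl = 2.9/cos3.9° = 2.907 m; N'_1 = 59·cos3.9° − 2·2.907 = 53.0; c'Δl = 40.11; W sinα = 4.0
Slice 2: Δl = 2.8/cos21.0° = 2.999 m; N'_2 = 133·cos21.0° − 24·2.999 = 52.2; c'Δl = 41.39; W sinα = 47.7
Slice 3: Δl = 3.2/cos41.4° = 4.266 m; N'_3 = 120·cos41.4° − 1·4.266 = 85.7; c'Δl = 58.87; W sinα = 79.4
Σc'Δl = 140.4 kN/m; ΣN' = 191.0 kN/m; ΣW sinα = 131.0 kN/m
Resisting = 140.4 + 191.0·tan25.6° = 140.4 + 91.5 = 231.9 kN/m
FS = 231.9 / 131.0 = 1.770

FS = 1.77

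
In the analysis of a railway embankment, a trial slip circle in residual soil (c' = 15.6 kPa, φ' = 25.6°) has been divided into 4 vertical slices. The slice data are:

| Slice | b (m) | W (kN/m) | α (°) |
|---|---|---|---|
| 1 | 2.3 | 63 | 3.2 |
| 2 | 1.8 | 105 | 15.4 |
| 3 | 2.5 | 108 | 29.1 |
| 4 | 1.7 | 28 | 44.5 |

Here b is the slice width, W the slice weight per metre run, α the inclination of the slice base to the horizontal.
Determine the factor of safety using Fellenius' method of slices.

Ordinary method of slices: FS = Σ[c'·Δl_i + (W_i cosα_i)·tanφ'] / Σ W_i sinα_i, with Δl_i = b_i / cosα_i.
Slice 1: Δl = 2.3/cos3.2° = 2.304 m; N'_1 = 63·cos3.2° = 62.9; c'Δl = 35.94; W sinα = 3.5
Slice 2: Δl = 1.8/cos15.4° = 1.867 m; N'_2 = 105·cos15.4° = 101.2; c'Δl = 29.13; W sinα = 27.9
Slice 3: Δl = 2.5/cos29.1° = 2.861 m; N'_3 = 108·cos29.1° = 94.4; c'Δl = 44.63; W sinα = 52.5
Slice 4: Δl = 1.7/cos44.5° = 2.383 m; N'_4 = 28·cos44.5° = 20.0; c'Δl = 37.18; W sinα = 19.6
Σc'Δl = 146.9 kN/m; ΣN' = 278.5 kN/m; ΣW sinα = 103.5 kN/m
Resisting = 146.9 + 278.5·tan25.6° = 146.9 + 133.4 = 280.3 kN/m
FS = 280.3 / 103.5 = 2.707

FS = 2.71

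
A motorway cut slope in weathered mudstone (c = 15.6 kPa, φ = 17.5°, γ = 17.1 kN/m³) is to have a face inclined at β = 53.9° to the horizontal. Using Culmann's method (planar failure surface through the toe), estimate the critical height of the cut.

Culmann's analysis gives the critical failure plane at α_cr = (β + φ)/2 = (53.9 + 17.5)/2 = 35.7°, and the critical height
H_c = (4c/γ) · sinβ cosφ / [1 − cos(β − φ)]
    = (4·15.6/17.1) · sin53.9°·cos17.5° / [1 − cos(36.4°)]
    = 3.649 · 0.8080·0.9537 / [1 − 0.8049]
    = 3.649 · 0.7706 / 0.1951
    = 14.41 m

H_c = 14.41 m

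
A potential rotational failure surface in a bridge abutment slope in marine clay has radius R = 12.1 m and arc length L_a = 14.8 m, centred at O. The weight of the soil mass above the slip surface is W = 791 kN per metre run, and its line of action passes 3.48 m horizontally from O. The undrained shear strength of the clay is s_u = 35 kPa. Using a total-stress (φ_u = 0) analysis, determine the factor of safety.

FS = 2.28

Taking moments about the centre O, the resisting moment is provided by the undrained shear strength acting along the arc:
M_R = s_u·L_a·R = 35·14.80·12.1 = 6267.8 kN·m/m
M_D = W·d = 791·3.48 = 2752.7 kN·m/m
FS = M_R / M_D = 6267.8 / 2752.7 = 2.277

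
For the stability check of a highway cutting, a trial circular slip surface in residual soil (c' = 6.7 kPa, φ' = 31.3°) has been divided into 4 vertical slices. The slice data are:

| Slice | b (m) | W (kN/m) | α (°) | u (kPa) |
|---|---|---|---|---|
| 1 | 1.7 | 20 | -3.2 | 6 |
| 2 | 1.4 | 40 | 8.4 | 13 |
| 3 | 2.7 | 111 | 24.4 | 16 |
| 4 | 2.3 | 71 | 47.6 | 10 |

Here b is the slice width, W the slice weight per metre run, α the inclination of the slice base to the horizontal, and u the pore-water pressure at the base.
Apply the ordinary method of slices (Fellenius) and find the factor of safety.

FS = 1.20

Ordinary method of slices: FS = Σ[c'·Δl_i + (W_i cosα_i − u_i·Δl_i)·tanφ'] / Σ W_i sinα_i, with Δl_i = b_i / cosα_i.
Slice 1: Δl = 1.7/cos(-3.2°) = 1.703 m; N'_1 = 20·cos(-3.2°) − 6·1.703 = 9.8; c'Δl = 11.41; W sinα = -1.1
Slice 2: Δl = 1.4/cos8.4° = 1.415 m; N'_2 = 40·cos8.4° − 13·1.415 = 21.2; c'Δl = 9.48; W sinα = 5.8
Slice 3: Δl = 2.7/cos24.4° = 2.965 m; N'_3 = 111·cos24.4° − 16·2.965 = 53.6; c'Δl = 19.86; W sinα = 45.9
Slice 4: Δl = 2.3/cos47.6° = 3.411 m; N'_4 = 71·cos47.6° − 10·3.411 = 13.8; c'Δl = 22.85; W sinα = 52.4
Σc'Δl = 63.6 kN/m; ΣN' = 98.3 kN/m; ΣW sinα = 103.0 kN/m
Resisting = 63.6 + 98.3·tan31.3° = 63.6 + 59.8 = 123.4 kN/m
FS = 123.4 / 103.0 = 1.198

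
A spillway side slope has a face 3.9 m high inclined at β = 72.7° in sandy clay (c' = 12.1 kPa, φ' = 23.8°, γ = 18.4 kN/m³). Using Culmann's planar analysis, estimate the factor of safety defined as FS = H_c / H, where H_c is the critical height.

FS = 1.72

H_c = (4c'/γ) · sinβ cosφ' / [1 − cos(β − φ')]
    = (4·12.1/18.4) · sin72.7°·cos23.8° / [1 − cos48.9°]
    = 2.630 · 0.8736 / 0.3426 = 6.71 m
FS = H_c / H = 6.71 / 3.9 = 1.720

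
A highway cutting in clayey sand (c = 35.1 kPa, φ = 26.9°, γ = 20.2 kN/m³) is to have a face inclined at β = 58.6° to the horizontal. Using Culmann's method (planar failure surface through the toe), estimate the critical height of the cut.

H_c = 35.46 m

Culmann's analysis gives the critical failure plane at α_cr = (β + φ)/2 = (58.6 + 26.9)/2 = 42.8°, and the critical height
H_c = (4c/γ) · sinβ cosφ / [1 − cos(β − φ)]
    = (4·35.1/20.2) · sin58.6°·cos26.9° / [1 − cos(31.7°)]
    = 6.950 · 0.8536·0.8918 / [1 − 0.8508]
    = 6.950 · 0.7612 / 0.1492
    = 35.46 m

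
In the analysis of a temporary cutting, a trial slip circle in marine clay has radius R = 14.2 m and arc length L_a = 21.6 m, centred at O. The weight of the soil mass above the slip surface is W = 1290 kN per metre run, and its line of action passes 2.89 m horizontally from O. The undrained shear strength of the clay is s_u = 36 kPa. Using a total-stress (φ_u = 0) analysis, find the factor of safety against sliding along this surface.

Taking moments about the centre O, the resisting moment is provided by the undrained shear strength acting along the arc:
M_R = s_u·L_a·R = 36·21.60·14.2 = 11041.9 kN·m/m
M_D = W·d = 1290·2.89 = 3728.1 kN·m/m
FS = M_R / M_D = 11041.9 / 3728.1 = 2.962

FS = 2.96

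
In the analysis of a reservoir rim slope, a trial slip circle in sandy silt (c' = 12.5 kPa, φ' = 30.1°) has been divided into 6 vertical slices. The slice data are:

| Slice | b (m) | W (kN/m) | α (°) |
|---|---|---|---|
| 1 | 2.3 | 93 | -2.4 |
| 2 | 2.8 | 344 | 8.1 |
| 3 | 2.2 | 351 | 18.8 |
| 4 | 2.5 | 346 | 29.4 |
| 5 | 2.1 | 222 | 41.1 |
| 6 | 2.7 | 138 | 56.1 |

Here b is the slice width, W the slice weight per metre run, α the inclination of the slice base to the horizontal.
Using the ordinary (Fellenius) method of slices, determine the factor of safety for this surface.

Ordinary method of slices: FS = Σ[c'·Δl_i + (W_i cosα_i)·tanφ'] / Σ W_i sinα_i, with Δl_i = b_i / cosα_i.
Slice 1: Δl = 2.3/cos(-2.4°) = 2.302 m; N'_1 = 93·cos(-2.4°) = 92.9; c'Δl = 28.78; W sinα = -3.9
Slice 2: Δl = 2.8/cos8.1° = 2.828 m; N'_2 = 344·cos8.1° = 340.6; c'Δl = 35.35; W sinα = 48.5
Slice 3: Δl = 2.2/cos18.8° = 2.324 m; N'_3 = 351·cos18.8° = 332.3; c'Δl = 29.05; W sinα = 113.1
Slice 4: Δl = 2.5/cos29.4° = 2.870 m; N'_4 = 346·cos29.4° = 301.4; c'Δl = 35.87; W sinα = 169.9
Slice 5: Δl = 2.1/cos41.1° = 2.787 m; N'_5 = 222·cos41.1° = 167.3; c'Δl = 34.83; W sinα = 145.9
Slice 6: Δl = 2.7/cos56.1° = 4.841 m; N'_6 = 138·cos56.1° = 77.0; c'Δl = 60.51; W sinα = 114.5
Σc'Δl = 224.4 kN/m; ΣN' = 1311.5 kN/m; ΣW sinα = 588.0 kN/m
Resisting = 224.4 + 1311.5·tan30.1° = 224.4 + 760.2 = 984.6 kN/m
FS = 984.6 / 588.0 = 1.674

FS = 1.67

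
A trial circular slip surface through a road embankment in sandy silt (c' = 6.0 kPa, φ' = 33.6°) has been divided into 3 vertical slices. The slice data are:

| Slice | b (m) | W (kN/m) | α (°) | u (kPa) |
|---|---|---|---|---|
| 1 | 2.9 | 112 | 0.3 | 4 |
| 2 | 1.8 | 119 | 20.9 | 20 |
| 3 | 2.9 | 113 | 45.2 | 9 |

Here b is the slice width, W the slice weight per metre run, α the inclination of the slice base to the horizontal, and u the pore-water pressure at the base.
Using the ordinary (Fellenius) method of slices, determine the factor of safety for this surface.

FS = 1.60

Ordinary method of slices: FS = Σ[c'·Δl_i + (W_i cosα_i − u_i·Δl_i)·tanφ'] / Σ W_i sinα_i, with Δl_i = b_i / cosα_i.
Slice 1: Δl = 2.9/cos0.3° = 2.900 m; N'_1 = 112·cos0.3° − 4·2.900 = 100.4; c'Δl = 17.40; W sinα = 0.6
Slice 2: Δl = 1.8/cos20.9° = 1.927 m; N'_2 = 119·cos20.9° − 20·1.927 = 72.6; c'Δl = 11.56; W sinα = 42.5
Slice 3: Δl = 2.9/cos45.2° = 4.116 m; N'_3 = 113·cos45.2° − 9·4.116 = 42.6; c'Δl = 24.69; W sinα = 80.2
Σc'Δl = 53.7 kN/m; ΣN' = 215.6 kN/m; ΣW sinα = 123.2 kN/m
Resisting = 53.7 + 215.6·tan33.6° = 53.7 + 143.3 = 196.9 kN/m
FS = 196.9 / 123.2 = 1.598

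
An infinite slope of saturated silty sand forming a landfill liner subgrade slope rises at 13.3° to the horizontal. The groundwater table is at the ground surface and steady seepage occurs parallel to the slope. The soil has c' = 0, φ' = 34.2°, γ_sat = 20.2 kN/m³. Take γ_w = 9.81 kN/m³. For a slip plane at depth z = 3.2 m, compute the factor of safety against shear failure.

With seepage parallel to the slope and the water table at the surface, the effective normal stress on the slip plane uses the buoyant unit weight γ' = γ_sat − γ_w while the driving shear stress uses γ_sat:
FS = [c' + γ' z cos²β tanφ'] / [γ_sat z sinβ cosβ]
(For c' = 0 this reduces to FS = (γ'/γ_sat)·tanφ'/tanβ.)
γ' = 20.2 − 9.81 = 10.39 kN/m³
Numerator = 0.0 + 10.39·3.2·cos²13.3°·tan34.2° = 0.0 + 10.39·3.2·0.9471·0.6796 = 21.400 kPa
Denominator = 20.2·3.2·sin13.3°·cos13.3° = 20.2·3.2·0.2300·0.9732 = 14.472 kPa
FS = 21.400 / 14.472 = 1.479

FS = 1.48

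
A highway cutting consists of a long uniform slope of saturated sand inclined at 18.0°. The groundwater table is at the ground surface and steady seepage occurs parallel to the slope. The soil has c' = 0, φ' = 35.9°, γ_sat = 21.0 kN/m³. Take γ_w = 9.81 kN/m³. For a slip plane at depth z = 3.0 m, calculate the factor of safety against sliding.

FS = 1.19

With seepage parallel to the slope and the water table at the surface, the effective normal stress on the slip plane uses the buoyant unit weight γ' = γ_sat − γ_w while the driving shear stress uses γ_sat:
FS = [c' + γ' z cos²β tanφ'] / [γ_sat z sinβ cosβ]
(For c' = 0 this reduces to FS = (γ'/γ_sat)·tanφ'/tanβ.)
γ' = 21.0 − 9.81 = 11.19 kN/m³
Numerator = 0.0 + 11.19·3.0·cos²18.0°·tan35.9° = 0.0 + 11.19·3.0·0.9045·0.7239 = 21.980 kPa
Denominator = 21.0·3.0·sin18.0°·cos18.0° = 21.0·3.0·0.3090·0.9511 = 18.515 kPa
FS = 21.980 / 18.515 = 1.187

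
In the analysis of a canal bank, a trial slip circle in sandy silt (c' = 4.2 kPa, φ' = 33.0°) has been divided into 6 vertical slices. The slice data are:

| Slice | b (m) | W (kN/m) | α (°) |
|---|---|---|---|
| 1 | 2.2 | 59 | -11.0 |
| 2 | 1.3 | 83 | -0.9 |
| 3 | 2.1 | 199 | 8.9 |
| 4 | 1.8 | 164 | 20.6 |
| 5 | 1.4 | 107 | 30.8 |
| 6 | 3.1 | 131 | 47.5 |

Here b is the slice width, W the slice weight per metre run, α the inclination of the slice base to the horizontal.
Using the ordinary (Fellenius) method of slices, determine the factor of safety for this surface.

FS = 2.17

Ordinary method of slices: FS = Σ[c'·Δl_i + (W_i cosα_i)·tanφ'] / Σ W_i sinα_i, with Δl_i = b_i / cosα_i.
Slice 1: Δl = 2.2/cos(-11.0°) = 2.241 m; N'_1 = 59·cos(-11.0°) = 57.9; c'Δl = 9.41; W sinα = -11.3
Slice 2: Δl = 1.3/cos(-0.9°) = 1.300 m; N'_2 = 83·cos(-0.9°) = 83.0; c'Δl = 5.46; W sinα = -1.3
Slice 3: Δl = 2.1/cos8.9° = 2.126 m; N'_3 = 199·cos8.9° = 196.6; c'Δl = 8.93; W sinα = 30.8
Slice 4: Δl = 1.8/cos20.6° = 1.923 m; N'_4 = 164·cos20.6° = 153.5; c'Δl = 8.08; W sinα = 57.7
Slice 5: Δl = 1.4/cos30.8° = 1.630 m; N'_5 = 107·cos30.8° = 91.9; c'Δl = 6.85; W sinα = 54.8
Slice 6: Δl = 3.1/cos47.5° = 4.589 m; N'_6 = 131·cos47.5° = 88.5; c'Δl = 19.27; W sinα = 96.6
Σc'Δl = 58.0 kN/m; ΣN' = 671.4 kN/m; ΣW sinα = 227.3 kN/m
Resisting = 58.0 + 671.4·tan33.0° = 58.0 + 436.0 = 494.0 kN/m
FS = 494.0 / 227.3 = 2.173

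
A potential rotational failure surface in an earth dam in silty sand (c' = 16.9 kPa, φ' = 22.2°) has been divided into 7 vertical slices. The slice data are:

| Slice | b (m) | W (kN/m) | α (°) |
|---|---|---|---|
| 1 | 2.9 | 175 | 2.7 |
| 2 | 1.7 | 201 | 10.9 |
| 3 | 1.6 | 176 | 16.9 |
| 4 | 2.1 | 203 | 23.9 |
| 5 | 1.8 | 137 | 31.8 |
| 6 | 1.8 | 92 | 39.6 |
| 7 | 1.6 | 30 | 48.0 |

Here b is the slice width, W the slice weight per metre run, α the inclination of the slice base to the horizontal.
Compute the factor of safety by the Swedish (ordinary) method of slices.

FS = 1.93

Ordinary method of slices: FS = Σ[c'·Δl_i + (W_i cosα_i)·tanφ'] / Σ W_i sinα_i, with Δl_i = b_i / cosα_i.
Slice 1: Δl = 2.9/cos2.7° = 2.903 m; N'_1 = 175·cos2.7° = 174.8; c'Δl = 49.06; W sinα = 8.2
Slice 2: Δl = 1.7/cos10.9° = 1.731 m; N'_2 = 201·cos10.9° = 197.4; c'Δl = 29.26; W sinα = 38.0
Slice 3: Δl = 1.6/cos16.9° = 1.672 m; N'_3 = 176·cos16.9° = 168.4; c'Δl = 28.26; W sinα = 51.2
Slice 4: Δl = 2.1/cos23.9° = 2.297 m; N'_4 = 203·cos23.9° = 185.6; c'Δl = 38.82; W sinα = 82.2
Slice 5: Δl = 1.8/cos31.8° = 2.118 m; N'_5 = 137·cos31.8° = 116.4; c'Δl = 35.79; W sinα = 72.2
Slice 6: Δl = 1.8/cos39.6° = 2.336 m; N'_6 = 92·cos39.6° = 70.9; c'Δl = 39.48; W sinα = 58.6
Slice 7: Δl = 1.6/cos48.0° = 2.391 m; N'_7 = 30·cos48.0° = 20.1; c'Δl = 40.41; W sinα = 22.3
Σc'Δl = 261.1 kN/m; ΣN' = 933.6 kN/m; ΣW sinα = 332.8 kN/m
Resisting = 261.1 + 933.6·tan22.2° = 261.1 + 381.0 = 642.1 kN/m
FS = 642.1 / 332.8 = 1.929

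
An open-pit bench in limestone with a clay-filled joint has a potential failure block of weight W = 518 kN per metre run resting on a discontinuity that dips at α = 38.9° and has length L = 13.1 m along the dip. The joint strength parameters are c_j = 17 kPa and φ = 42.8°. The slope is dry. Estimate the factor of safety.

Resolving the block weight along and normal to the plane and applying the Mohr–Coulomb strength on the joint:
N' = W cosα = 518·cos38.9° = 403.1 kN/m
Driving force T = W sinα = 518·sin38.9° = 325.3 kN/m
Resisting force R = c_j·L + N'·tanφ = 17·13.1 + 403.1·tan42.8° = 222.7 + 373.3 = 596.0 kN/m
FS = R / T = 596.0 / 325.3 = 1.832

FS = 1.83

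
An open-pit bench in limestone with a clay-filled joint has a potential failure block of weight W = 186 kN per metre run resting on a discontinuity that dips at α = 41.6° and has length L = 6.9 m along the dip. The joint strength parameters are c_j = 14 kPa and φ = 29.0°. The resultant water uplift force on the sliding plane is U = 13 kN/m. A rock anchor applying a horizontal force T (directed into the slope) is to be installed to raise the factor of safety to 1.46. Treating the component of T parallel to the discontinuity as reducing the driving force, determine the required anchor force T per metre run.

Resolving forces along and normal to the sliding plane, with the horizontal anchor force T adding T·sinα to the effective normal force and T·cosα acting up the plane against the driving force:
FS = [c_jL + (W cosα − U + T sinα) tanφ] / [W sinα − T cosα]
Without the anchor: N' = 126.1 kN/m, driving T_d = 123.5 kN/m, resisting R = 14·6.9 + 126.1·tan29.0° = 166.5 kN/m, FS = 1.35.
Setting FS = 1.46 and solving for T:
1.46·(123.5 − T cos41.6°) = 166.5 + T sin41.6°·tan29.0°
T·(sin41.6°·tan29.0° + 1.46·cos41.6°) = 1.46·123.5 − 166.5
T·(0.6639·0.5543 + 1.46·0.7478) = 180.3 − 166.5 = 13.8
T·1.4598 = 13.8
T = 9.5 kN/m

T = 9 kN/m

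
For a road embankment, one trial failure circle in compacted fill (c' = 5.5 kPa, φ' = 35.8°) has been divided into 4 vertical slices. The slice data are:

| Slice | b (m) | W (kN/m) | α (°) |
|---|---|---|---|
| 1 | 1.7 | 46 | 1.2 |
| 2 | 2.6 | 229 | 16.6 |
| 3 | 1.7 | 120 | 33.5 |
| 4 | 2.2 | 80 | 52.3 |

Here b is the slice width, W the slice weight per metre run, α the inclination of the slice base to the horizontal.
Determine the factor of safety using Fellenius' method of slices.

Ordinary method of slices: FS = Σ[c'·Δl_i + (W_i cosα_i)·tanφ'] / Σ W_i sinα_i, with Δl_i = b_i / cosα_i.
Slice 1: Δl = 1.7/cos1.2° = 1.700 m; N'_1 = 46·cos1.2° = 46.0; c'Δl = 9.35; W sinα = 1.0
Slice 2: Δl = 2.6/cos16.6° = 2.713 m; N'_2 = 229·cos16.6° = 219.5; c'Δl = 14.92; W sinα = 65.4
Slice 3: Δl = 1.7/cos33.5° = 2.039 m; N'_3 = 120·cos33.5° = 100.1; c'Δl = 11.21; W sinα = 66.2
Slice 4: Δl = 2.2/cos52.3° = 3.598 m; N'_4 = 80·cos52.3° = 48.9; c'Δl = 19.79; W sinα = 63.3
Σc'Δl = 55.3 kN/m; ΣN' = 414.4 kN/m; ΣW sinα = 195.9 kN/m
Resisting = 55.3 + 414.4·tan35.8° = 55.3 + 298.9 = 354.2 kN/m
FS = 354.2 / 195.9 = 1.808

FS = 1.81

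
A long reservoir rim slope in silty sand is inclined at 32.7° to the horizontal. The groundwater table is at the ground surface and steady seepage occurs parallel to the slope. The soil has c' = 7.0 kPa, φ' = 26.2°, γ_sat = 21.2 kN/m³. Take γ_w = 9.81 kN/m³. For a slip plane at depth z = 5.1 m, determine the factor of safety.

With seepage parallel to the slope and the water table at the surface, the effective normal stress on the slip plane uses the buoyant unit weight γ' = γ_sat − γ_w while the driving shear stress uses γ_sat:
FS = [c' + γ' z cos²β tanφ'] / [γ_sat z sinβ cosβ]
γ' = 21.2 − 9.81 = 11.39 kN/m³
Numerator = 7.0 + 11.39·5.1·cos²32.7°·tan26.2° = 7.0 + 11.39·5.1·0.7081·0.4921 = 27.241 kPa
Denominator = 21.2·5.1·sin32.7°·cos32.7° = 21.2·5.1·0.5402·0.8415 = 49.153 kPa
FS = 27.241 / 49.153 = 0.554

FS = 0.55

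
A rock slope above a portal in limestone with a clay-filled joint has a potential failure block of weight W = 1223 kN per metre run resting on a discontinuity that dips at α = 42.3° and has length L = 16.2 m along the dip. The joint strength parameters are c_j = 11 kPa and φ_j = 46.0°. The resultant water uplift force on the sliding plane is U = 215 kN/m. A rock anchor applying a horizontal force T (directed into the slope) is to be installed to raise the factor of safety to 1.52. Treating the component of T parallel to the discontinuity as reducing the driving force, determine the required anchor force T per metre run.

Resolving forces along and normal to the sliding plane, with the horizontal anchor force T adding T·sinα to the effective normal force and T·cosα acting up the plane against the driving force:
FS = [c_jL + (W cosα − U + T sinα) tanφ_j] / [W sinα − T cosα]
Without the anchor: N' = 689.6 kN/m, driving T_d = 823.1 kN/m, resisting R = 11·16.2 + 689.6·tan46.0° = 892.3 kN/m, FS = 1.08.
Setting FS = 1.52 and solving for T:
1.52·(823.1 − T cos42.3°) = 892.3 + T sin42.3°·tan46.0°
T·(sin42.3°·tan46.0° + 1.52·cos42.3°) = 1.52·823.1 − 892.3
T·(0.6730·1.0355 + 1.52·0.7396) = 1251.1 − 892.3 = 358.8
T·1.8212 = 358.8
T = 197.0 kN/m

T = 197 kN/m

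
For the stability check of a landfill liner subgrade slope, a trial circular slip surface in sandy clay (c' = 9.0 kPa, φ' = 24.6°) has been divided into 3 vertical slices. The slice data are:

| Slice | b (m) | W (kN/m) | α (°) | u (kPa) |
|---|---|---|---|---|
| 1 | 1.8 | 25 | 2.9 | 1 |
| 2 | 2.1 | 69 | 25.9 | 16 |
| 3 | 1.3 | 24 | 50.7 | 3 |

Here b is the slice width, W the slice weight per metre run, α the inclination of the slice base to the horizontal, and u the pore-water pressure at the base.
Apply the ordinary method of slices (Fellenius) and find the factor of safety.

Ordinary method of slices: FS = Σ[c'·Δl_i + (W_i cosα_i − u_i·Δl_i)·tanφ'] / Σ W_i sinα_i, with Δl_i = b_i / cosα_i.
Slice 1: Δl = 1.8/cos2.9° = 1.802 m; N'_1 = 25·cos2.9° − 1·1.802 = 23.2; c'Δl = 16.22; W sinα = 1.3
Slice 2: Δl = 2.1/cos25.9° = 2.334 m; N'_2 = 69·cos25.9° − 16·2.334 = 24.7; c'Δl = 21.01; W sinα = 30.1
Slice 3: Δl = 1.3/cos50.7° = 2.052 m; N'_3 = 24·cos50.7° − 3·2.052 = 9.0; c'Δl = 18.47; W sinα = 18.6
Σc'Δl = 55.7 kN/m; ΣN' = 56.9 kN/m; ΣW sinα = 50.0 kN/m
Resisting = 55.7 + 56.9·tan24.6° = 55.7 + 26.1 = 81.8 kN/m
FS = 81.8 / 50.0 = 1.636

FS = 1.64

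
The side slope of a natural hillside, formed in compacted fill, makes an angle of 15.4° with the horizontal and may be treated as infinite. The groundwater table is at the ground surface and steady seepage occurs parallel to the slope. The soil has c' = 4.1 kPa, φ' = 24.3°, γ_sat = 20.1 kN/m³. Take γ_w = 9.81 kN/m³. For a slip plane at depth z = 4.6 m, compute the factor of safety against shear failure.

FS = 1.01

With seepage parallel to the slope and the water table at the surface, the effective normal stress on the slip plane uses the buoyant unit weight γ' = γ_sat − γ_w while the driving shear stress uses γ_sat:
FS = [c' + γ' z cos²β tanφ'] / [γ_sat z sinβ cosβ]
γ' = 20.1 − 9.81 = 10.29 kN/m³
Numerator = 4.1 + 10.29·4.6·cos²15.4°·tan24.3° = 4.1 + 10.29·4.6·0.9295·0.4515 = 23.965 kPa
Denominator = 20.1·4.6·sin15.4°·cos15.4° = 20.1·4.6·0.2656·0.9641 = 23.672 kPa
FS = 23.965 / 23.672 = 1.012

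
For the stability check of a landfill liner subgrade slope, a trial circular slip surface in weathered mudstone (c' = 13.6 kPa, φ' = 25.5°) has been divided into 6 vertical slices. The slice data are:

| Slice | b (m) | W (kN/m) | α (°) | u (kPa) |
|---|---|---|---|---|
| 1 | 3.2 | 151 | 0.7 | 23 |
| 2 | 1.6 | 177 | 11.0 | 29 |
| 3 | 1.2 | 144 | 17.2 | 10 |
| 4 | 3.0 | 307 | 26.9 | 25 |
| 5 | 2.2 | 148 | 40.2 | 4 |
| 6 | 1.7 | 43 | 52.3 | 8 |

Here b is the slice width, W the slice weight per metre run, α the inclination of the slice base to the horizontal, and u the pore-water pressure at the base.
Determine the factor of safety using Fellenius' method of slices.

Ordinary method of slices: FS = Σ[c'·Δl_i + (W_i cosα_i − u_i·Δl_i)·tanφ'] / Σ W_i sinα_i, with Δl_i = b_i / cosα_i.
Slice 1: Δl = 3.2/cos0.7° = 3.200 m; N'_1 = 151·cos0.7° − 23·3.200 = 77.4; c'Δl = 43.52; W sinα = 1.8
Slice 2: Δl = 1.6/cos11.0° = 1.630 m; N'_2 = 177·cos11.0° − 29·1.630 = 126.5; c'Δl = 22.17; W sinα = 33.8
Slice 3: Δl = 1.2/cos17.2° = 1.256 m; N'_3 = 144·cos17.2° − 10·1.256 = 125.0; c'Δl = 17.08; W sinα = 42.6
Slice 4: Δl = 3.0/cos26.9° = 3.364 m; N'_4 = 307·cos26.9° − 25·3.364 = 189.7; c'Δl = 45.75; W sinα = 138.9
Slice 5: Δl = 2.2/cos40.2° = 2.880 m; N'_5 = 148·cos40.2° − 4·2.880 = 101.5; c'Δl = 39.17; W sinα = 95.5
Slice 6: Δl = 1.7/cos52.3° = 2.780 m; N'_6 = 43·cos52.3° − 8·2.780 = 4.1; c'Δl = 37.81; W sinα = 34.0
Σc'Δl = 205.5 kN/m; ΣN' = 624.1 kN/m; ΣW sinα = 346.6 kN/m
Resisting = 205.5 + 624.1·tan25.5° = 205.5 + 297.7 = 503.2 kN/m
FS = 503.2 / 346.6 = 1.452

FS = 1.45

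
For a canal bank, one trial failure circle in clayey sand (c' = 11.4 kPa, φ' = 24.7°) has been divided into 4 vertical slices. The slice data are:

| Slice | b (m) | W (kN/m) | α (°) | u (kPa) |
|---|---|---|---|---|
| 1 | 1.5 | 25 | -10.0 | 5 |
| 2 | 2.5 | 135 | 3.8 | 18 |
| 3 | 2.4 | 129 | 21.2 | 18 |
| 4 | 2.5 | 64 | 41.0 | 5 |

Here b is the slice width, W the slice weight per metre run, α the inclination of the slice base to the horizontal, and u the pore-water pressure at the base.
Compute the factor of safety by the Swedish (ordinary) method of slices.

Ordinary method of slices: FS = Σ[c'·Δl_i + (W_i cosα_i − u_i·Δl_i)·tanφ'] / Σ W_i sinα_i, with Δl_i = b_i / cosα_i.
Slice 1: Δl = 1.5/cos(-10.0°) = 1.523 m; N'_1 = 25·cos(-10.0°) − 5·1.523 = 17.0; c'Δl = 17.36; W sinα = -4.3
Slice 2: Δl = 2.5/cos3.8° = 2.506 m; N'_2 = 135·cos3.8° − 18·2.506 = 89.6; c'Δl = 28.56; W sinα = 8.9
Slice 3: Δl = 2.4/cos21.2° = 2.574 m; N'_3 = 129·cos21.2° − 18·2.574 = 73.9; c'Δl = 29.35; W sinα = 46.6
Slice 4: Δl = 2.5/cos41.0° = 3.313 m; N'_4 = 64·cos41.0° − 5·3.313 = 31.7; c'Δl = 37.76; W sinα = 42.0
Σc'Δl = 113.0 kN/m; ΣN' = 212.3 kN/m; ΣW sinα = 93.2 kN/m
Resisting = 113.0 + 212.3·tan24.7° = 113.0 + 97.6 = 210.7 kN/m
FS = 210.7 / 93.2 = 2.259

FS = 2.26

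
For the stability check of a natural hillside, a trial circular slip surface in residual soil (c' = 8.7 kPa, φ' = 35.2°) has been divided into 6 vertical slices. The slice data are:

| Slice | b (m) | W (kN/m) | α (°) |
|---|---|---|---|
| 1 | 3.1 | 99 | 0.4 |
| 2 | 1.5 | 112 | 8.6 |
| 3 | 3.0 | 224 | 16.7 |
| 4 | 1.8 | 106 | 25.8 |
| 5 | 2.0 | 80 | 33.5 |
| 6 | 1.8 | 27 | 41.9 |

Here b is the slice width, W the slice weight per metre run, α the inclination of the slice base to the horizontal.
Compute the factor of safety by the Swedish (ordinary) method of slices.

Ordinary method of slices: FS = Σ[c'·Δl_i + (W_i cosα_i)·tanφ'] / Σ W_i sinα_i, with Δl_i = b_i / cosα_i.
Slice 1: Δl = 3.1/cos0.4° = 3.100 m; N'_1 = 99·cos0.4° = 99.0; c'Δl = 26.97; W sinα = 0.7
Slice 2: Δl = 1.5/cos8.6° = 1.517 m; N'_2 = 112·cos8.6° = 110.7; c'Δl = 13.20; W sinα = 16.7
Slice 3: Δl = 3.0/cos16.7° = 3.132 m; N'_3 = 224·cos16.7° = 214.6; c'Δl = 27.25; W sinα = 64.4
Slice 4: Δl = 1.8/cos25.8° = 1.999 m; N'_4 = 106·cos25.8° = 95.4; c'Δl = 17.39; W sinα = 46.1
Slice 5: Δl = 2.0/cos33.5° = 2.398 m; N'_5 = 80·cos33.5° = 66.7; c'Δl = 20.87; W sinα = 44.2
Slice 6: Δl = 1.8/cos41.9° = 2.418 m; N'_6 = 27·cos41.9° = 20.1; c'Δl = 21.04; W sinα = 18.0
Σc'Δl = 126.7 kN/m; ΣN' = 606.5 kN/m; ΣW sinα = 190.1 kN/m
Resisting = 126.7 + 606.5·tan35.2° = 126.7 + 427.9 = 554.6 kN/m
FS = 554.6 / 190.1 = 2.917

FS = 2.92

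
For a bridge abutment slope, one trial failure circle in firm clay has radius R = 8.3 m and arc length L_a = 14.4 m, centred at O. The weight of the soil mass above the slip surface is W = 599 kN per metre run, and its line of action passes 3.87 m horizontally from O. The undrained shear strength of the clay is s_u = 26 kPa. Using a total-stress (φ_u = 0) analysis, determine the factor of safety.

FS = 1.34

Taking moments about the centre O, the resisting moment is provided by the undrained shear strength acting along the arc:
M_R = s_u·L_a·R = 26·14.40·8.3 = 3107.5 kN·m/m
M_D = W·d = 599·3.87 = 2318.1 kN·m/m
FS = M_R / M_D = 3107.5 / 2318.1 = 1.341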